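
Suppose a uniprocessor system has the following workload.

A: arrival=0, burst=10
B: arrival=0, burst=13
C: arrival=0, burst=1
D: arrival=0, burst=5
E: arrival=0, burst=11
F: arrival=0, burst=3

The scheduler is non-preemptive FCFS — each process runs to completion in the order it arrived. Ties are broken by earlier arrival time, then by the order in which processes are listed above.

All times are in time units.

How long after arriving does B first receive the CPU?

Gantt: | A 0-10 | B 10-23 | C 23-24 | D 24-29 | E 29-40 | F 40-43 |
Completion: A=10  B=23  C=24  D=29  E=40  F=43
Response(B) = first start − arrival = 10 − 0 = 10

10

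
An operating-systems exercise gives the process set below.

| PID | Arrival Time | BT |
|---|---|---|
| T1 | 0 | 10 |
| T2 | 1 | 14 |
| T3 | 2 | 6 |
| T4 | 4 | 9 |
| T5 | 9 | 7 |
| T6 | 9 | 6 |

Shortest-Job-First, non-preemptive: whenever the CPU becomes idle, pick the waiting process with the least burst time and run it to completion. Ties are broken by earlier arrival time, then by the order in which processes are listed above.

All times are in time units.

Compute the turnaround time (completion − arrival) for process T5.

20

Schedule: | T1 0-10 | T3 10-16 | T6 16-22 | T5 22-29 | T4 29-38 | T2 38-52 |
Completion: T1=10  T2=52  T3=16  T4=38  T5=29  T6=22
Turnaround (C−A): T1=10  T2=51  T3=14  T4=34  T5=20  T6=13
Turnaround(T5) = completion − arrival = 29 − 9 = 20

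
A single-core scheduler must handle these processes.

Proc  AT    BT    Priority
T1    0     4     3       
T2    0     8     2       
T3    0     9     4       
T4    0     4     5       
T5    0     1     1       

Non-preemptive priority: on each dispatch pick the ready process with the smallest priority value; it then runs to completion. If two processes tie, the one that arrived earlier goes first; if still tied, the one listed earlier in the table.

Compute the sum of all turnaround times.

Schedule: | T5 0-1 | T2 1-9 | T1 9-13 | T3 13-22 | T4 22-26 |
Completion: T1=13  T2=9  T3=22  T4=26  T5=1
Turnaround (C−A): T1=13  T2=9  T3=22  T4=26  T5=1
Turnaround = completion − arrival: T1=13, T2=9, T3=22, T4=26, T5=1
Total turnaround = 13 + 9 + 22 + 26 + 1 = 71

71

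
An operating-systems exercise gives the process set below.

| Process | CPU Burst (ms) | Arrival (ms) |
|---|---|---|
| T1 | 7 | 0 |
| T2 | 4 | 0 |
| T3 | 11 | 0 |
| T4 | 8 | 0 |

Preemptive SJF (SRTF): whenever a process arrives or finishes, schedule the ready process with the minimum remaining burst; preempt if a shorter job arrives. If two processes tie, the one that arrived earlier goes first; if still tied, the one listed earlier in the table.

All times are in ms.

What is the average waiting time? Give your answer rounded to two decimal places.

Gantt: | T2 0-4 | T1 4-11 | T4 11-19 | T3 19-30 |
Completion: T1=11  T2=4  T3=30  T4=19
Turnaround (C−A): T1=11  T2=4  T3=30  T4=19
Waiting times: T1=4, T2=0, T3=19, T4=11
Average waiting = (4+0+19+11) / 4 = 34/4 = 8.50

8.50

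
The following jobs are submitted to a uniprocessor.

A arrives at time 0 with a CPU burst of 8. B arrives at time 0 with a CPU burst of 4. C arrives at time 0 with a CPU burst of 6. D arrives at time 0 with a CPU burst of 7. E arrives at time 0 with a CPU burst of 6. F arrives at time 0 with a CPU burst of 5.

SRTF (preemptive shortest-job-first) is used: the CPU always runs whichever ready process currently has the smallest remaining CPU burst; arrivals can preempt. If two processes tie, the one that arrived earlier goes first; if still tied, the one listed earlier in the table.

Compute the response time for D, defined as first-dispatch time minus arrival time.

Timeline: | B 0-4 | F 4-9 | C 9-15 | E 15-21 | D 21-28 | A 28-36 |
Completion: A=36  B=4  C=15  D=28  E=21  F=9
Response(D) = first start − arrival = 21 − 0 = 21

21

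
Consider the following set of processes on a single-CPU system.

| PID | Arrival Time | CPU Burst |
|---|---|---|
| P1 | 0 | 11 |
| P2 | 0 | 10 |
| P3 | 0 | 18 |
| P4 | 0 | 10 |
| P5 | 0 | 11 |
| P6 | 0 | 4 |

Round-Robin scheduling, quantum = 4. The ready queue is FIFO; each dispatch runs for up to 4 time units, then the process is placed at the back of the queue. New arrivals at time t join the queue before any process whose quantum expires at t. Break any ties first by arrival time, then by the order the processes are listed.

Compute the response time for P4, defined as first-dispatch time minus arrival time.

Gantt: | P1 0-4 | P2 4-8 | P3 8-12 | P4 12-16 | P5 16-20 | P6 20-24 | P1 24-28 | P2 28-32 | P3 32-36 | P4 36-40 | P5 40-44 | P1 44-47 | P2 47-49 | P3 49-53 | P4 53-55 | P5 55-58 | P3 58-64 |
Completion: P1=47  P2=49  P3=64  P4=55  P5=58  P6=24
Response(P4) = first start − arrival = 12 − 0 = 12

12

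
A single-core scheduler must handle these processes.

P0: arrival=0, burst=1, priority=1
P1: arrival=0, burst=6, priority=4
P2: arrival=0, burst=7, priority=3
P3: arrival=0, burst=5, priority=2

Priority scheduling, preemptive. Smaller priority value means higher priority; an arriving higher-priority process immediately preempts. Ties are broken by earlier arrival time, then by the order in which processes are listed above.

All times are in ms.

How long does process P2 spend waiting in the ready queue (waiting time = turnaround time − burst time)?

Timeline: | P0 0-1 | P3 1-6 | P2 6-13 | P1 13-19 |
Completion: P0=1  P1=19  P2=13  P3=6
Turnaround (C−A): P0=1  P1=19  P2=13  P3=6
Waiting(P2) = turnaround − burst = 13 − 7 = 6

6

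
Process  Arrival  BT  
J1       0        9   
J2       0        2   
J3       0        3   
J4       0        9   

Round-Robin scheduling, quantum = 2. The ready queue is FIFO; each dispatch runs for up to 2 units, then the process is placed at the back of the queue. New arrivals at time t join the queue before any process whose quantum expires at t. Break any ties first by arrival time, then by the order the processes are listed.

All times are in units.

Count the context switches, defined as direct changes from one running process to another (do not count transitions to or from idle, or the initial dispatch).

Gantt: | J1 0-2 | J2 2-4 | J3 4-6 | J4 6-8 | J1 8-10 | J3 10-11 | J4 11-13 | J1 13-15 | J4 15-17 | J1 17-19 | J4 19-21 | J1 21-22 | J4 22-23 |
Completion: J1=22  J2=4  J3=11  J4=23

12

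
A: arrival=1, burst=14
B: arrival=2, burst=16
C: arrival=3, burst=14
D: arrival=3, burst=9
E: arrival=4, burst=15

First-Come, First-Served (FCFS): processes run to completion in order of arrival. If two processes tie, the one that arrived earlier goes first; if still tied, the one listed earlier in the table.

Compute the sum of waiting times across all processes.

133

Gantt: | idle 0-1 | A 1-15 | B 15-31 | C 31-45 | D 45-54 | E 54-69 |
Completion: A=15  B=31  C=45  D=54  E=69
Waiting = turnaround − burst: A=0, B=13, C=28, D=42, E=50
Total waiting = 0 + 13 + 28 + 42 + 50 = 133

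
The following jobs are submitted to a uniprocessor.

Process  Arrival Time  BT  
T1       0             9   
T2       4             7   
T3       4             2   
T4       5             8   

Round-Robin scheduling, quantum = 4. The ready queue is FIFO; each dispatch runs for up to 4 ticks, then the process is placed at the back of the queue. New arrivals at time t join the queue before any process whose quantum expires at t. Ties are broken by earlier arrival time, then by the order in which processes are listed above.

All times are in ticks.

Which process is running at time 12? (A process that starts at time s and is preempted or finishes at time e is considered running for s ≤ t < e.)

Gantt: | T1 0-4 | T2 4-8 | T3 8-10 | T1 10-14 | T4 14-18 | T2 18-21 | T1 21-22 | T4 22-26 |
Completion: T1=22  T2=21  T3=10  T4=26
Turnaround (C−A): T1=22  T2=17  T3=6  T4=21

T1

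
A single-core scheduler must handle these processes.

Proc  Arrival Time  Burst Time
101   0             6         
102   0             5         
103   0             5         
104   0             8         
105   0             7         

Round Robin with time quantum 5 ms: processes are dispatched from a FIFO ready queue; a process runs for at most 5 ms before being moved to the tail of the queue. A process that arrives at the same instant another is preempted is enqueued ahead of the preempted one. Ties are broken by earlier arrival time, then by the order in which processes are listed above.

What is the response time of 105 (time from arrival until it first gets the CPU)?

20

Timeline: | 101 0-5 | 102 5-10 | 103 10-15 | 104 15-20 | 105 20-25 | 101 25-26 | 104 26-29 | 105 29-31 |
Completion: 101=26  102=10  103=15  104=29  105=31
Response(105) = first start − arrival = 20 − 0 = 20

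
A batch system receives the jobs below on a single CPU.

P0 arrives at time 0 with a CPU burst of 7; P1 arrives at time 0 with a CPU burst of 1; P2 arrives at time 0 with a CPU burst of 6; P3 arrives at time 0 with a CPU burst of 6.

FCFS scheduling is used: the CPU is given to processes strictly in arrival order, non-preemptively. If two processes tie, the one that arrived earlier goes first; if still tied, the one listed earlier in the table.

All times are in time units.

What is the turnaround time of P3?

Timeline: | P0 0-7 | P1 7-8 | P2 8-14 | P3 14-20 |
Completion: P0=7  P1=8  P2=14  P3=20
Turnaround(P3) = completion − arrival = 20 − 0 = 20

20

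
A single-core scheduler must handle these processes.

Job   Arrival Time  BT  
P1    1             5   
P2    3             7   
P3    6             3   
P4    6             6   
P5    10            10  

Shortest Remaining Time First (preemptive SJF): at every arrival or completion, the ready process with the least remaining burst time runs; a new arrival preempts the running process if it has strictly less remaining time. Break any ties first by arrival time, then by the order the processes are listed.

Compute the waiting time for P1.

Schedule: | idle 0-1 | P1 1-6 | P3 6-9 | P4 9-15 | P2 15-22 | P5 22-32 |
Completion: P1=6  P2=22  P3=9  P4=15  P5=32
Turnaround (C−A): P1=5  P2=19  P3=3  P4=9  P5=22
Waiting(P1) = turnaround − burst = 5 − 5 = 0

0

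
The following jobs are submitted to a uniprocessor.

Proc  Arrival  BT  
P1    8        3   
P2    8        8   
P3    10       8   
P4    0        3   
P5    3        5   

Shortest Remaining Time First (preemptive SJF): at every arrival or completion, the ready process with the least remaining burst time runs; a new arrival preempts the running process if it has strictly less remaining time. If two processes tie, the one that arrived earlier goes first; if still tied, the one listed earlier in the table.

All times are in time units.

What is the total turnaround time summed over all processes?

39

Gantt: | P4 0-3 | P5 3-8 | P1 8-11 | P2 11-19 | P3 19-27 |
Completion: P1=11  P2=19  P3=27  P4=3  P5=8
Turnaround (C−A): P1=3  P2=11  P3=17  P4=3  P5=5
Turnaround = completion − arrival: P1=3, P2=11, P3=17, P4=3, P5=5
Total turnaround = 3 + 11 + 17 + 3 + 5 = 39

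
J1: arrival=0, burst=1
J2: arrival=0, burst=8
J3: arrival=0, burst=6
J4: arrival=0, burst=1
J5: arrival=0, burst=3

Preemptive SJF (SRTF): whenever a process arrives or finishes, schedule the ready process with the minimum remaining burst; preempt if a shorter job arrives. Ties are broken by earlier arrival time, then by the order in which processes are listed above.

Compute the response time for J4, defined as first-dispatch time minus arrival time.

Schedule: | J1 0-1 | J4 1-2 | J5 2-5 | J3 5-11 | J2 11-19 |
Completion: J1=1  J2=19  J3=11  J4=2  J5=5
Response(J4) = first start − arrival = 1 − 0 = 1

1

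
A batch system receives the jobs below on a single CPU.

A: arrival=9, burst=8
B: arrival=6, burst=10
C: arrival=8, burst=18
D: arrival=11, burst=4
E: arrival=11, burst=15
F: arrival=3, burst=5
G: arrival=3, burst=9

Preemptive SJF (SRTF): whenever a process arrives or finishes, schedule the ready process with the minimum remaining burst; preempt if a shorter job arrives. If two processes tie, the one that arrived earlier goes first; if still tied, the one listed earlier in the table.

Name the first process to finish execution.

F

Timeline: | idle 0-3 | F 3-8 | G 8-11 | D 11-15 | G 15-21 | A 21-29 | B 29-39 | E 39-54 | C 54-72 |
Completion: A=29  B=39  C=72  D=15  E=54  F=8  G=21
Turnaround (C−A): A=20  B=33  C=64  D=4  E=43  F=5  G=18
Finish order: F → D → G → A → B → E → C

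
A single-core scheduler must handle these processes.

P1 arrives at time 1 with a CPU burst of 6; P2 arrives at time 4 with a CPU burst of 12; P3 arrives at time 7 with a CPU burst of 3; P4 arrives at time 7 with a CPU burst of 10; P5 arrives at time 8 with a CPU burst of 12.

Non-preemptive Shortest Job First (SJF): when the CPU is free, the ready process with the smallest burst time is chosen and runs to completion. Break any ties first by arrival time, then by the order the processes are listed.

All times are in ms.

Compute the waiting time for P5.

Schedule: | idle 0-1 | P1 1-7 | P3 7-10 | P4 10-20 | P2 20-32 | P5 32-44 |
Completion: P1=7  P2=32  P3=10  P4=20  P5=44
Turnaround (C−A): P1=6  P2=28  P3=3  P4=13  P5=36
Waiting(P5) = turnaround − burst = 36 − 12 = 24

24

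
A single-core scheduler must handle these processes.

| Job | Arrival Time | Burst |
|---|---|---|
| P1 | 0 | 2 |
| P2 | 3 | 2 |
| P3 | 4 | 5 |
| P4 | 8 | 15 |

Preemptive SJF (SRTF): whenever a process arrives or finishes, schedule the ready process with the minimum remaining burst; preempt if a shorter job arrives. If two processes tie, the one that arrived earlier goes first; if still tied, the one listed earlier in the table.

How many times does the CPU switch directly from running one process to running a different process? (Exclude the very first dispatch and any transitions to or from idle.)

2

Schedule: | P1 0-2 | idle 2-3 | P2 3-5 | P3 5-10 | P4 10-25 |
Completion: P1=2  P2=5  P3=10  P4=25
Turnaround (C−A): P1=2  P2=2  P3=6  P4=17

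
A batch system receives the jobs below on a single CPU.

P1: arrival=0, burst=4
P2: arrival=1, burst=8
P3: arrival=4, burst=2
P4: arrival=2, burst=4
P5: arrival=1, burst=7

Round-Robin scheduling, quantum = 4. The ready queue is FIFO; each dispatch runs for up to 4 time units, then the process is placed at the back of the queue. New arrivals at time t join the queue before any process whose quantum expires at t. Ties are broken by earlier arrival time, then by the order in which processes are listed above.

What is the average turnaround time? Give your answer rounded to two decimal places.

Schedule: | P1 0-4 | P2 4-8 | P5 8-12 | P4 12-16 | P3 16-18 | P2 18-22 | P5 22-25 |
Completion: P1=4  P2=22  P3=18  P4=16  P5=25
Turnaround (C−A): P1=4  P2=21  P3=14  P4=14  P5=24
Turnaround times: P1=4, P2=21, P3=14, P4=14, P5=24
Average turnaround = (4+21+14+14+24) / 5 = 77/5 = 15.40

15.40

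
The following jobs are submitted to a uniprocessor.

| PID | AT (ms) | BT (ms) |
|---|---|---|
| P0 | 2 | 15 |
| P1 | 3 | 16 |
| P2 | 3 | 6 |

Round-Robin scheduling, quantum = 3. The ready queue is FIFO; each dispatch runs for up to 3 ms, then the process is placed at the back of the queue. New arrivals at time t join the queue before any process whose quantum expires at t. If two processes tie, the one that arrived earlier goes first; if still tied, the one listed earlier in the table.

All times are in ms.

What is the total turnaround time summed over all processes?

86

Timeline: | idle 0-2 | P0 2-5 | P1 5-8 | P2 8-11 | P0 11-14 | P1 14-17 | P2 17-20 | P0 20-23 | P1 23-26 | P0 26-29 | P1 29-32 | P0 32-35 | P1 35-39 |
Completion: P0=35  P1=39  P2=20
Turnaround (C−A): P0=33  P1=36  P2=17
Turnaround = completion − arrival: P0=33, P1=36, P2=17
Total turnaround = 33 + 36 + 17 = 86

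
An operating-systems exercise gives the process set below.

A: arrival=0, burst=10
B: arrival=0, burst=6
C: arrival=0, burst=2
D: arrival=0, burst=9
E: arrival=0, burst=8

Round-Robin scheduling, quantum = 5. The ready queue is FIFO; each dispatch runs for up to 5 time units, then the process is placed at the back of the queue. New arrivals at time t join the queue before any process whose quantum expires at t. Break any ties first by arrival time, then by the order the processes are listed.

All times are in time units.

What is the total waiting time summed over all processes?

99

Timeline: | A 0-5 | B 5-10 | C 10-12 | D 12-17 | E 17-22 | A 22-27 | B 27-28 | D 28-32 | E 32-35 |
Completion: A=27  B=28  C=12  D=32  E=35
Waiting = turnaround − burst: A=17, B=22, C=10, D=23, E=27
Total waiting = 17 + 22 + 10 + 23 + 27 = 99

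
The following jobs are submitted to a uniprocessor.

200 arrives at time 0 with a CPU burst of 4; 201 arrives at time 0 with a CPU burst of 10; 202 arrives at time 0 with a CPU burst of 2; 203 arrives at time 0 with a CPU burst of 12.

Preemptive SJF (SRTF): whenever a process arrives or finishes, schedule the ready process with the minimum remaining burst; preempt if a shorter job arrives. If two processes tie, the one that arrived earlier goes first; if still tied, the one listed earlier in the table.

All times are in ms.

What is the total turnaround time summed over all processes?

52

Gantt: | 202 0-2 | 200 2-6 | 201 6-16 | 203 16-28 |
Completion: 200=6  201=16  202=2  203=28
Turnaround (C−A): 200=6  201=16  202=2  203=28
Turnaround = completion − arrival: 200=6, 201=16, 202=2, 203=28
Total turnaround = 6 + 16 + 2 + 28 = 52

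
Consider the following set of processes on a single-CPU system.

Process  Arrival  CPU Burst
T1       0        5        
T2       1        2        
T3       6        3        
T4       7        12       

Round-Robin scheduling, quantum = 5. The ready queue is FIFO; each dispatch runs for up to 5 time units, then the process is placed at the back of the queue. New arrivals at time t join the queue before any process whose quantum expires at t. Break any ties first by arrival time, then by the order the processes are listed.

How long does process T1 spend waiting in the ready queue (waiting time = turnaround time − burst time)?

0

Timeline: | T1 0-5 | T2 5-7 | T3 7-10 | T4 10-22 |
Completion: T1=5  T2=7  T3=10  T4=22
Turnaround (C−A): T1=5  T2=6  T3=4  T4=15
Waiting(T1) = turnaround − burst = 5 − 5 = 0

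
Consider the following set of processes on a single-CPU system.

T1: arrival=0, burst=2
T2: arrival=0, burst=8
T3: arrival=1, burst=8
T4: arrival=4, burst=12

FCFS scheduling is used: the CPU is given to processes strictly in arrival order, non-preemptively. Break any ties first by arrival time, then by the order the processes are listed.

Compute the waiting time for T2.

2

Schedule: | T1 0-2 | T2 2-10 | T3 10-18 | T4 18-30 |
Completion: T1=2  T2=10  T3=18  T4=30
Turnaround (C−A): T1=2  T2=10  T3=17  T4=26
Waiting(T2) = turnaround − burst = 10 − 8 = 2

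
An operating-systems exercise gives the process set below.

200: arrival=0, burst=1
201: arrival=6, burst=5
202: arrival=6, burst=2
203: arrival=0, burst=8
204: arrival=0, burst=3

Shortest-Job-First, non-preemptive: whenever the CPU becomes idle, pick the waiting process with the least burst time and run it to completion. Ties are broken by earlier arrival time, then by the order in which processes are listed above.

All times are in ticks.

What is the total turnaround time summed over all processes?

38

Schedule: | 200 0-1 | 204 1-4 | 203 4-12 | 202 12-14 | 201 14-19 |
Completion: 200=1  201=19  202=14  203=12  204=4
Turnaround = completion − arrival: 200=1, 201=13, 202=8, 203=12, 204=4
Total turnaround = 1 + 13 + 8 + 12 + 4 = 38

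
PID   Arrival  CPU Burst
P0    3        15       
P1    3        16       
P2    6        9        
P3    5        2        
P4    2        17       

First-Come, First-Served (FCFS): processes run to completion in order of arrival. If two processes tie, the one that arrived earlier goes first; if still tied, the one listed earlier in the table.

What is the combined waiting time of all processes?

Timeline: | idle 0-2 | P4 2-19 | P0 19-34 | P1 34-50 | P3 50-52 | P2 52-61 |
Completion: P0=34  P1=50  P2=61  P3=52  P4=19
Turnaround (C−A): P0=31  P1=47  P2=55  P3=47  P4=17
Waiting = turnaround − burst: P0=16, P1=31, P2=46, P3=45, P4=0
Total waiting = 16 + 31 + 46 + 45 + 0 = 138

138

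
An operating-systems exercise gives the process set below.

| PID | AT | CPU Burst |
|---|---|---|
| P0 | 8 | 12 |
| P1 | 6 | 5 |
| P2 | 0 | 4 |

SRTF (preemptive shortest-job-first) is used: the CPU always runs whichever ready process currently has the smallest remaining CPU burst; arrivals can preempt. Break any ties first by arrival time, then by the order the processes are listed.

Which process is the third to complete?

Timeline: | P2 0-4 | idle 4-6 | P1 6-11 | P0 11-23 |
Completion: P0=23  P1=11  P2=4
Finish order: P2 → P1 → P0

P0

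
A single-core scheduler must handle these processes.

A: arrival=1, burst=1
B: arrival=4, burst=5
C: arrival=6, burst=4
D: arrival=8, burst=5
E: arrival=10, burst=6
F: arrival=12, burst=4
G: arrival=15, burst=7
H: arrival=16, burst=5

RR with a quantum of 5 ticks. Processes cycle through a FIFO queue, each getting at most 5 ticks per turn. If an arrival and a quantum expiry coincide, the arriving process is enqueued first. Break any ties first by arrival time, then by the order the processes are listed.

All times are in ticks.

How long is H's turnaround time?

Timeline: | idle 0-1 | A 1-2 | idle 2-4 | B 4-9 | C 9-13 | D 13-18 | E 18-23 | F 23-27 | G 27-32 | H 32-37 | E 37-38 | G 38-40 |
Completion: A=2  B=9  C=13  D=18  E=38  F=27  G=40  H=37
Turnaround(H) = completion − arrival = 37 − 16 = 21

21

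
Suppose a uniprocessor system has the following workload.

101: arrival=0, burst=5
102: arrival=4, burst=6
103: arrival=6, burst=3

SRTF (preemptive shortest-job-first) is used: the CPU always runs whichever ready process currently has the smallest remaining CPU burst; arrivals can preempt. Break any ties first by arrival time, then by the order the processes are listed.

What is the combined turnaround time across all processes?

Schedule: | 101 0-5 | 102 5-6 | 103 6-9 | 102 9-14 |
Completion: 101=5  102=14  103=9
Turnaround = completion − arrival: 101=5, 102=10, 103=3
Total turnaround = 5 + 10 + 3 = 18

18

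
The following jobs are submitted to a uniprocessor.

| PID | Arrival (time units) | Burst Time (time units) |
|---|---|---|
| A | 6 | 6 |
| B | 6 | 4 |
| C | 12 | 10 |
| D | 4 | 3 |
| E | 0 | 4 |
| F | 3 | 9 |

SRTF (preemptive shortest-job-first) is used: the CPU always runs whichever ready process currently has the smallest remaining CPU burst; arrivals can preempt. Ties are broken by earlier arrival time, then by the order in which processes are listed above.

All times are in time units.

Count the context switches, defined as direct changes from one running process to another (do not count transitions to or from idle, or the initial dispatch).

5

Timeline: | E 0-4 | D 4-7 | B 7-11 | A 11-17 | F 17-26 | C 26-36 |
Completion: A=17  B=11  C=36  D=7  E=4  F=26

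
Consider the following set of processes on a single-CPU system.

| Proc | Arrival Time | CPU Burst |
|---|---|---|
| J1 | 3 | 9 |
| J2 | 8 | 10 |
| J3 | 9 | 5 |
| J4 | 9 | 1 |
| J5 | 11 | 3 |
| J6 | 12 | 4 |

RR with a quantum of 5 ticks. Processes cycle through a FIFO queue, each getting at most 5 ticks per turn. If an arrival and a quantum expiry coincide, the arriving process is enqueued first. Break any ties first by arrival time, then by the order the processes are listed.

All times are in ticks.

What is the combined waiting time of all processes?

69

Schedule: | idle 0-3 | J1 3-8 | J2 8-13 | J1 13-17 | J3 17-22 | J4 22-23 | J5 23-26 | J6 26-30 | J2 30-35 |
Completion: J1=17  J2=35  J3=22  J4=23  J5=26  J6=30
Turnaround (C−A): J1=14  J2=27  J3=13  J4=14  J5=15  J6=18
Waiting = turnaround − burst: J1=5, J2=17, J3=8, J4=13, J5=12, J6=14
Total waiting = 5 + 17 + 8 + 13 + 12 + 14 = 69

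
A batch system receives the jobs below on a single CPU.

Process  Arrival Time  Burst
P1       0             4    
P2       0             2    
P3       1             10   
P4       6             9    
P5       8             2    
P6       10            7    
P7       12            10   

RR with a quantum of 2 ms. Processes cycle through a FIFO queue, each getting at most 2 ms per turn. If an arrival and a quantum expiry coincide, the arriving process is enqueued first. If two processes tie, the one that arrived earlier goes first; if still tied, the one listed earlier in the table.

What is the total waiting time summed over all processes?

106

Gantt: | P1 0-2 | P2 2-4 | P3 4-6 | P1 6-8 | P4 8-10 | P3 10-12 | P5 12-14 | P6 14-16 | P4 16-18 | P7 18-20 | P3 20-22 | P6 22-24 | P4 24-26 | P7 26-28 | P3 28-30 | P6 30-32 | P4 32-34 | P7 34-36 | P3 36-38 | P6 38-39 | P4 39-40 | P7 40-44 |
Completion: P1=8  P2=4  P3=38  P4=40  P5=14  P6=39  P7=44
Waiting = turnaround − burst: P1=4, P2=2, P3=27, P4=25, P5=4, P6=22, P7=22
Total waiting = 4 + 2 + 27 + 25 + 4 + 22 + 22 = 106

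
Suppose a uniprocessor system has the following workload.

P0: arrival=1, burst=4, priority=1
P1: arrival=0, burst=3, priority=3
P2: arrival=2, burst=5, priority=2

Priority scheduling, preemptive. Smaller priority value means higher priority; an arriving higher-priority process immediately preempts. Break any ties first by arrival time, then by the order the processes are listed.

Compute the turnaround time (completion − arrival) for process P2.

8

Schedule: | P1 0-1 | P0 1-5 | P2 5-10 | P1 10-12 |
Completion: P0=5  P1=12  P2=10
Turnaround (C−A): P0=4  P1=12  P2=8
Turnaround(P2) = completion − arrival = 10 − 2 = 8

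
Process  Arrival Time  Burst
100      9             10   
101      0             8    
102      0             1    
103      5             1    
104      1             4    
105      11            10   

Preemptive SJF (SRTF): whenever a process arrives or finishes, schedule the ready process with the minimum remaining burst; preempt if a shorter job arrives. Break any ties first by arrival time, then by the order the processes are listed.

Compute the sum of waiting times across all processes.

24

Schedule: | 102 0-1 | 104 1-5 | 103 5-6 | 101 6-14 | 100 14-24 | 105 24-34 |
Completion: 100=24  101=14  102=1  103=6  104=5  105=34
Turnaround (C−A): 100=15  101=14  102=1  103=1  104=4  105=23
Waiting = turnaround − burst: 100=5, 101=6, 102=0, 103=0, 104=0, 105=13
Total waiting = 5 + 6 + 0 + 0 + 0 + 13 = 24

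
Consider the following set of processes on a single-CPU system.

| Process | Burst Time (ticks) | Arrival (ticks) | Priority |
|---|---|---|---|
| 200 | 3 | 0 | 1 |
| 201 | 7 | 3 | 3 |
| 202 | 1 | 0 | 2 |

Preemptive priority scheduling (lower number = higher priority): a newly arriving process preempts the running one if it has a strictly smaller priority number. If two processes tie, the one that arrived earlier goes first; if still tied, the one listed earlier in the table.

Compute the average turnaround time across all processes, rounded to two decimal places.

5.00

Timeline: | 200 0-3 | 202 3-4 | 201 4-11 |
Completion: 200=3  201=11  202=4
Turnaround (C−A): 200=3  201=8  202=4
Turnaround times: 200=3, 201=8, 202=4
Average turnaround = (3+8+4) / 3 = 15/3 = 5.00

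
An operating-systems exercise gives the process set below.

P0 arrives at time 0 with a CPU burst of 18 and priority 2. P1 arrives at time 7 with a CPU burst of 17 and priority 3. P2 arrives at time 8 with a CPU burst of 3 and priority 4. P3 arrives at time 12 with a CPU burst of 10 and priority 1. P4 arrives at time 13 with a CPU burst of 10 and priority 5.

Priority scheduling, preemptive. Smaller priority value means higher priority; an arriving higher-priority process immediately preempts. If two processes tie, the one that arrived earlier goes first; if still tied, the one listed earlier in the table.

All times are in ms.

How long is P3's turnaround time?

10

Gantt: | P0 0-12 | P3 12-22 | P0 22-28 | P1 28-45 | P2 45-48 | P4 48-58 |
Completion: P0=28  P1=45  P2=48  P3=22  P4=58
Turnaround (C−A): P0=28  P1=38  P2=40  P3=10  P4=45
Turnaround(P3) = completion − arrival = 22 − 12 = 10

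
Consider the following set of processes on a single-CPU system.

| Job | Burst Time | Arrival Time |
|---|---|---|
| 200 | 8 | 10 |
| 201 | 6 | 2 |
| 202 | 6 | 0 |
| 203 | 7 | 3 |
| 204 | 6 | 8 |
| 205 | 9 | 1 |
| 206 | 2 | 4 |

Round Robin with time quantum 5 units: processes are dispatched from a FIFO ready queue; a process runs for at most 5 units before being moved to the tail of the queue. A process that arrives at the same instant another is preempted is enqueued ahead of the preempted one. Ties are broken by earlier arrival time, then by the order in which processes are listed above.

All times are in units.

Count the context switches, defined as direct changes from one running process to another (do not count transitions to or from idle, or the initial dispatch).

12

Schedule: | 202 0-5 | 205 5-10 | 201 10-15 | 203 15-20 | 206 20-22 | 202 22-23 | 204 23-28 | 200 28-33 | 205 33-37 | 201 37-38 | 203 38-40 | 204 40-41 | 200 41-44 |
Completion: 200=44  201=38  202=23  203=40  204=41  205=37  206=22
Turnaround (C−A): 200=34  201=36  202=23  203=37  204=33  205=36  206=18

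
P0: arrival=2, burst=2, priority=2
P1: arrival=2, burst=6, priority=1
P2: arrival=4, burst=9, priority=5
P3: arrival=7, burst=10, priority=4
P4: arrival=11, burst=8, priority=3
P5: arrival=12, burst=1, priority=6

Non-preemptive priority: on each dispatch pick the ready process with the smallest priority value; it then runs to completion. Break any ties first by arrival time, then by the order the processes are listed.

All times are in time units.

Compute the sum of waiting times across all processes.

Timeline: | idle 0-2 | P1 2-8 | P0 8-10 | P3 10-20 | P4 20-28 | P2 28-37 | P5 37-38 |
Completion: P0=10  P1=8  P2=37  P3=20  P4=28  P5=38
Turnaround (C−A): P0=8  P1=6  P2=33  P3=13  P4=17  P5=26
Waiting = turnaround − burst: P0=6, P1=0, P2=24, P3=3, P4=9, P5=25
Total waiting = 6 + 0 + 24 + 3 + 9 + 25 = 67

67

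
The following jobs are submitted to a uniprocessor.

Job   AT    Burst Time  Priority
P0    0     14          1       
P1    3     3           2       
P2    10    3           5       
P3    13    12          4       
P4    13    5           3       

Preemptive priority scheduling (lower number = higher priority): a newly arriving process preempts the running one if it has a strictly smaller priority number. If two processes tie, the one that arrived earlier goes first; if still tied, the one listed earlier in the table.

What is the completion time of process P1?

Schedule: | P0 0-14 | P1 14-17 | P4 17-22 | P3 22-34 | P2 34-37 |
Completion: P0=14  P1=17  P2=37  P3=34  P4=22
Turnaround (C−A): P0=14  P1=14  P2=27  P3=21  P4=9

17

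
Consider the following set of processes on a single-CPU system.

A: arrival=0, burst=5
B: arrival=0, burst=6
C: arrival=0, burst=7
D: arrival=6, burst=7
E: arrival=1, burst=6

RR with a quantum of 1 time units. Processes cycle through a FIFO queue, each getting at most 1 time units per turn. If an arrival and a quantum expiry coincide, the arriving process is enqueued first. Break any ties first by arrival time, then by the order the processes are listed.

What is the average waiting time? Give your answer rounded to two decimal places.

18.60

Gantt: | A 0-1 | B 1-2 | C 2-3 | E 3-4 | A 4-5 | B 5-6 | C 6-7 | E 7-8 | A 8-9 | D 9-10 | B 10-11 | C 11-12 | E 12-13 | A 13-14 | D 14-15 | B 15-16 | C 16-17 | E 17-18 | A 18-19 | D 19-20 | B 20-21 | C 21-22 | E 22-23 | D 23-24 | B 24-25 | C 25-26 | E 26-27 | D 27-28 | C 28-29 | D 29-31 |
Completion: A=19  B=25  C=29  D=31  E=27
Waiting times: A=14, B=19, C=22, D=18, E=20
Average waiting = (14+19+22+18+20) / 5 = 93/5 = 18.60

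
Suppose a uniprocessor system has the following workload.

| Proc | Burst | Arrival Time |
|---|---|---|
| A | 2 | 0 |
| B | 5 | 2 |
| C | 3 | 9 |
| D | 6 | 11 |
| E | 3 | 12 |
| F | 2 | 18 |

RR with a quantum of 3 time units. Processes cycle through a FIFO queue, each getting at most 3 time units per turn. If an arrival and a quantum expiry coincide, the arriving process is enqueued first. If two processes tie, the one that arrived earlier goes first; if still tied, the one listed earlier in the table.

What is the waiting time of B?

Timeline: | A 0-2 | B 2-7 | idle 7-9 | C 9-12 | D 12-15 | E 15-18 | D 18-21 | F 21-23 |
Completion: A=2  B=7  C=12  D=21  E=18  F=23
Turnaround (C−A): A=2  B=5  C=3  D=10  E=6  F=5
Waiting(B) = turnaround − burst = 5 − 5 = 0

0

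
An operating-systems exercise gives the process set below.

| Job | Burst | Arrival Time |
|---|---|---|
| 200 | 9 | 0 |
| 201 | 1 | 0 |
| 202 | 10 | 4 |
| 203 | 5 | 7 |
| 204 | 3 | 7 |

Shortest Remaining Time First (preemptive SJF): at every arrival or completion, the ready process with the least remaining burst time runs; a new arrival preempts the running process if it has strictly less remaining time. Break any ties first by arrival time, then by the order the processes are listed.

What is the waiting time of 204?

Gantt: | 201 0-1 | 200 1-10 | 204 10-13 | 203 13-18 | 202 18-28 |
Completion: 200=10  201=1  202=28  203=18  204=13
Waiting(204) = turnaround − burst = 6 − 3 = 3

3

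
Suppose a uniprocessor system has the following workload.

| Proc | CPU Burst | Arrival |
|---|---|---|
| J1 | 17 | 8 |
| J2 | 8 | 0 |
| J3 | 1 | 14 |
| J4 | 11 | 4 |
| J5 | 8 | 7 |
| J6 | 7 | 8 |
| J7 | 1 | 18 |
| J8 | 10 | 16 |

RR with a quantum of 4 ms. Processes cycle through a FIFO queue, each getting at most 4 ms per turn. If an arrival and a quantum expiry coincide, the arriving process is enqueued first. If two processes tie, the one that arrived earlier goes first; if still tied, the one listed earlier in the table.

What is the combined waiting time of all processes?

Timeline: | J2 0-4 | J4 4-8 | J2 8-12 | J5 12-16 | J1 16-20 | J6 20-24 | J4 24-28 | J3 28-29 | J8 29-33 | J5 33-37 | J7 37-38 | J1 38-42 | J6 42-45 | J4 45-48 | J8 48-52 | J1 52-56 | J8 56-58 | J1 58-63 |
Completion: J1=63  J2=12  J3=29  J4=48  J5=37  J6=45  J7=38  J8=58
Waiting = turnaround − burst: J1=38, J2=4, J3=14, J4=33, J5=22, J6=30, J7=19, J8=32
Total waiting = 38 + 4 + 14 + 33 + 22 + 30 + 19 + 32 = 192

192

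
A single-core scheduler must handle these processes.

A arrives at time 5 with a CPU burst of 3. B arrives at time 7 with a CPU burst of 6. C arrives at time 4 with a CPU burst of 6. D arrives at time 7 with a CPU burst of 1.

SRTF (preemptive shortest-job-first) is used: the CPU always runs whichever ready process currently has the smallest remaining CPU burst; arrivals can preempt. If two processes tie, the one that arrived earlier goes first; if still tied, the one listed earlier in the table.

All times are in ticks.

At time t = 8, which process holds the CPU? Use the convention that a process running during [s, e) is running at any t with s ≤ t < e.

Timeline: | idle 0-4 | C 4-5 | A 5-8 | D 8-9 | C 9-14 | B 14-20 |
Completion: A=8  B=20  C=14  D=9
Turnaround (C−A): A=3  B=13  C=10  D=2

D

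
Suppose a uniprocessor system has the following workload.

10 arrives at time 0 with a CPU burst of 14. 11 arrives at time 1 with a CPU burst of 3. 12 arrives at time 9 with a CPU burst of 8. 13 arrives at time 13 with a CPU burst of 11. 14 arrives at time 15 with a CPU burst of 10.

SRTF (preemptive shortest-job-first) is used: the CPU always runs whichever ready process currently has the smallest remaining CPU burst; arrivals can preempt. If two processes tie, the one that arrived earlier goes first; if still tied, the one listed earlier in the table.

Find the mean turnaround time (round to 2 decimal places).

Gantt: | 10 0-1 | 11 1-4 | 10 4-17 | 12 17-25 | 14 25-35 | 13 35-46 |
Completion: 10=17  11=4  12=25  13=46  14=35
Turnaround (C−A): 10=17  11=3  12=16  13=33  14=20
Turnaround times: 10=17, 11=3, 12=16, 13=33, 14=20
Average turnaround = (17+3+16+33+20) / 5 = 89/5 = 17.80

17.80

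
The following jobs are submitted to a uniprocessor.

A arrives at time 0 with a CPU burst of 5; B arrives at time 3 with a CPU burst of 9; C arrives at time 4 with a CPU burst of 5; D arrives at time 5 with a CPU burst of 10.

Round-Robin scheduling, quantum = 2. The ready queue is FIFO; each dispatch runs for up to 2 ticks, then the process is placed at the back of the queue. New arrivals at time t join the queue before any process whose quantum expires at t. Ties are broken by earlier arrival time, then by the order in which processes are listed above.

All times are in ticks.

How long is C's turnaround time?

Schedule: | A 0-4 | B 4-6 | C 6-8 | A 8-9 | D 9-11 | B 11-13 | C 13-15 | D 15-17 | B 17-19 | C 19-20 | D 20-22 | B 22-24 | D 24-26 | B 26-27 | D 27-29 |
Completion: A=9  B=27  C=20  D=29
Turnaround (C−A): A=9  B=24  C=16  D=24
Turnaround(C) = completion − arrival = 20 − 4 = 16

16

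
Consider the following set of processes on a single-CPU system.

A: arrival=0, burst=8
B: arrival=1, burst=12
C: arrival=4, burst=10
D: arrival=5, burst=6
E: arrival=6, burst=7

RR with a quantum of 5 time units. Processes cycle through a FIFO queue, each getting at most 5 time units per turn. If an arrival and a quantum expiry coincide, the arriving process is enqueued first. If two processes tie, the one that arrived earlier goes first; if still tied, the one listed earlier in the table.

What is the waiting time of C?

Schedule: | A 0-5 | B 5-10 | C 10-15 | D 15-20 | A 20-23 | E 23-28 | B 28-33 | C 33-38 | D 38-39 | E 39-41 | B 41-43 |
Completion: A=23  B=43  C=38  D=39  E=41
Turnaround (C−A): A=23  B=42  C=34  D=34  E=35
Waiting(C) = turnaround − burst = 34 − 10 = 24

24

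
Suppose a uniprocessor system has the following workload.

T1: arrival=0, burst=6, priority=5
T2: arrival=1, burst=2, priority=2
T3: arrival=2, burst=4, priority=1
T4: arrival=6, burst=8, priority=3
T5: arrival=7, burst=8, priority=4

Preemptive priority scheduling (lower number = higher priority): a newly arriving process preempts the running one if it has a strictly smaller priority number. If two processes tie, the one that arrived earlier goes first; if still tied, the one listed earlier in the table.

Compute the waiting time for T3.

Timeline: | T1 0-1 | T2 1-2 | T3 2-6 | T2 6-7 | T4 7-15 | T5 15-23 | T1 23-28 |
Completion: T1=28  T2=7  T3=6  T4=15  T5=23
Turnaround (C−A): T1=28  T2=6  T3=4  T4=9  T5=16
Waiting(T3) = turnaround − burst = 4 − 4 = 0

0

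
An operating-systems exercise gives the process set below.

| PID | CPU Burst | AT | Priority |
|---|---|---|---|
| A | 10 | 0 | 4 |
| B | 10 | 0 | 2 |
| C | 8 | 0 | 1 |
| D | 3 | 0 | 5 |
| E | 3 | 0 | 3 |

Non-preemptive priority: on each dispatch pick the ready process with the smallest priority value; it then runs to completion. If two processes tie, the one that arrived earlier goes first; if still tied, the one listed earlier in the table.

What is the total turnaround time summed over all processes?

112

Schedule: | C 0-8 | B 8-18 | E 18-21 | A 21-31 | D 31-34 |
Completion: A=31  B=18  C=8  D=34  E=21
Turnaround = completion − arrival: A=31, B=18, C=8, D=34, E=21
Total turnaround = 31 + 18 + 8 + 34 + 21 = 112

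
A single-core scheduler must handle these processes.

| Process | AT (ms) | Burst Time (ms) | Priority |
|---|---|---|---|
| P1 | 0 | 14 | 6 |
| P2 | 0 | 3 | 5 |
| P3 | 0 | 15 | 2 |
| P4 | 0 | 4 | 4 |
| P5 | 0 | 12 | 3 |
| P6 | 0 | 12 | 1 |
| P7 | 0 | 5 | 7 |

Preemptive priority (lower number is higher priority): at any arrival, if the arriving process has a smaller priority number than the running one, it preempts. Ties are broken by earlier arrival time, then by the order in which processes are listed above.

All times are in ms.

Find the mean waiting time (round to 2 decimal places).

32.43

Gantt: | P6 0-12 | P3 12-27 | P5 27-39 | P4 39-43 | P2 43-46 | P1 46-60 | P7 60-65 |
Completion: P1=60  P2=46  P3=27  P4=43  P5=39  P6=12  P7=65
Turnaround (C−A): P1=60  P2=46  P3=27  P4=43  P5=39  P6=12  P7=65
Waiting times: P1=46, P2=43, P3=12, P4=39, P5=27, P6=0, P7=60
Average waiting = (46+43+12+39+27+0+60) / 7 = 227/7 = 32.43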